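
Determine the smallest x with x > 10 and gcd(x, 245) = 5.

Multiples of 5 above 10: 5·3, 5·4, … . Need the cofactor coprime to 245/5 = 49.
Checking s = 3, 4, … the first with gcd(s, 49) = 1 is s = 3, giving 15.

15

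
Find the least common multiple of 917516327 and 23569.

917516327 = 7² · 13 · 19 · 41 · 43²; 23569 = 7² · 13 · 37
max exponents: 7² · 13 · 19 · 37 · 41 · 43² = 33948104099

33948104099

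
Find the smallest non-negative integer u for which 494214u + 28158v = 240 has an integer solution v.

2575

Euclid: 494214 = 17·28158 + 15528; 28158 = 1·15528 + 12630; 15528 = 1·12630 + 2898; 12630 = 4·2898 + 1038; 2898 = 2·1038 + 822; 1038 = 1·822 + 216; 822 = 3·216 + 174; 216 = 1·174 + 42; 174 = 4·42 + 6; 42 = 7·6 + 0 → gcd = 6; 240 = 6·40.
Back-substitution yields 494214·(651) + 28158·(-11426) = 6, so one solution is u = 651·40 = 26040, v = -11426·40 = -457040.
Solutions in u differ by 28158/6 = 4693; the one in [0, 4693) is 26040 mod 4693 = 2575.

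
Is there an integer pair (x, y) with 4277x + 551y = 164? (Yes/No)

Yes

gcd(4277, 551): 4277 = 7·551 + 420; 551 = 1·420 + 131; 420 = 3·131 + 27; 131 = 4·27 + 23; 27 = 1·23 + 4; 23 = 5·4 + 3; 4 = 1·3 + 1; 3 = 3·1 + 0 → 1
1 divides 164, so a solution exists.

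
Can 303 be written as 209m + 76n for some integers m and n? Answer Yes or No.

gcd(209, 76): 209 = 2·76 + 57; 76 = 1·57 + 19; 57 = 3·19 + 0 → 19
19 does not divide 303, so a solution does not exist.

No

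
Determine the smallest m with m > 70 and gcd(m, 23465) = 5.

23465 = 5·4693. Any m with gcd(m, 23465) = 5 is a multiple of 5, say 5s, with s coprime to 4693.
Need s > 70/5, so s ≥ 15. First s ≥ 15 with gcd(s, 4693) = 1 is s = 15. Thus m = 5·15 = 75.

75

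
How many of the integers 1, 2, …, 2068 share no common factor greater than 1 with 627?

1187

Prime factors of 627: 3, 11, 19. Count integers ≤ 2068 divisible by none of them.
By inclusion–exclusion: 2068 − ⌊2068/3⌋ − ⌊2068/11⌋ − ⌊2068/19⌋ + ⌊2068/33⌋ + ⌊2068/57⌋ + ⌊2068/209⌋ − ⌊2068/627⌋ = 1187.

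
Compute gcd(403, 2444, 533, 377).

gcd(403, 2444): 2444 = 6·403 + 26; 403 = 15·26 + 13; 26 = 2·13 + 0 → 13
gcd(13, 533): 533 = 41·13 + 0 → 13
gcd(13, 377): 377 = 29·13 + 0 → 13

13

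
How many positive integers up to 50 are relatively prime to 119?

41

Prime factors of 119: 7, 17. Count integers ≤ 50 divisible by none of them.
By inclusion–exclusion: 50 − ⌊50/7⌋ − ⌊50/17⌋ + ⌊50/119⌋ = 41.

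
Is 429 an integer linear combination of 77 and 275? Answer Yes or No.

Yes

By Bézout, 77s − 275t = 429 has integer solutions iff gcd(77, 275) | 429.
Euclid: 275 = 3·77 + 44; 77 = 1·44 + 33; 44 = 1·33 + 11; 33 = 3·11 + 0. gcd = 11; 429 mod 11 = 0. Yes.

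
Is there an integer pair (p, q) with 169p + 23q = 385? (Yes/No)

gcd(169, 23): 169 = 7·23 + 8; 23 = 2·8 + 7; 8 = 1·7 + 1; 7 = 7·1 + 0 → 1
1 divides 385, so a solution exists.

Yes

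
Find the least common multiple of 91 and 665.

91 = 7 · 13; 665 = 5 · 7 · 19
max exponents: 5 · 7 · 13 · 19 = 8645

8645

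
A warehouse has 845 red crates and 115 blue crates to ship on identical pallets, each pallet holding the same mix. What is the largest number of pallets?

5

Euclid: 845 = 7·115 + 40; 115 = 2·40 + 35; 40 = 1·35 + 5; 35 = 7·5 + 0. Last nonzero remainder: 5.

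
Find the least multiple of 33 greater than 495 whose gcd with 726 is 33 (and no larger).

726 = 33·22. Any x with gcd(x, 726) = 33 is a multiple of 33, say 33s, with s coprime to 22.
Need s > 495/33, so s ≥ 16. First s ≥ 16 with gcd(s, 22) = 1 is s = 17. Thus x = 33·17 = 561.

561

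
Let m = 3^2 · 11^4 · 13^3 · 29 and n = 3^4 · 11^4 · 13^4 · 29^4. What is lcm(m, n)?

23956378180667361

max exponent per prime: 3^4 · 11^4 · 13^4 · 29^4 = 23956378180667361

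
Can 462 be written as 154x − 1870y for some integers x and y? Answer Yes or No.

Yes

By Bézout, 154x − 1870y = 462 has integer solutions iff gcd(154, 1870) | 462.
Euclid: 1870 = 12·154 + 22; 154 = 7·22 + 0. gcd = 22; 462 mod 22 = 0. Yes.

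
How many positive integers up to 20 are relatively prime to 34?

Prime factors of 34: 2, 17. Count integers ≤ 20 divisible by none of them.
By inclusion–exclusion: 20 − ⌊20/2⌋ − ⌊20/17⌋ + ⌊20/34⌋ = 9.

9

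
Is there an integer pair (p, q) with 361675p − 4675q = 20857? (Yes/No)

No

gcd(361675, 4675): 361675 = 77·4675 + 1700; 4675 = 2·1700 + 1275; 1700 = 1·1275 + 425; 1275 = 3·425 + 0 → 425
425 does not divide 20857, so a solution does not exist.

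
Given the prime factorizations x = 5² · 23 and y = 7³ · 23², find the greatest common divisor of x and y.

23

min exponent per shared prime: 23 = 23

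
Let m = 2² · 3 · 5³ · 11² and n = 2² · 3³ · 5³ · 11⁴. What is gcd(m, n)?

min exponent per shared prime: 2² · 3 · 5³ · 11² = 181500

181500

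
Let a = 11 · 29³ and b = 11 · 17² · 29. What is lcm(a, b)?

max exponent per prime: 11 · 17² · 29³ = 77532631

77532631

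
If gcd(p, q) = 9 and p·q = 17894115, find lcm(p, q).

1988235

Since gcd(p,q)·lcm(p,q) = pq, lcm = 17894115/9 = 1988235.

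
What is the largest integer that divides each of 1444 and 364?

Euclid: 1444 = 3·364 + 352; 364 = 1·352 + 12; 352 = 29·12 + 4; 12 = 3·4 + 0. Last nonzero remainder: 4.

4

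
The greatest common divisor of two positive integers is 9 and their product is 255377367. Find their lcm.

Since gcd(p,q)·lcm(p,q) = pq, lcm = 255377367/9 = 28375263.

28375263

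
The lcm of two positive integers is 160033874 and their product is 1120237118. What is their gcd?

7

From gcd × lcm = ab: gcd = 1120237118 / 160033874 = 7.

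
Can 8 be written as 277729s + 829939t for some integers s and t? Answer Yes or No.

By Bézout, 277729s + 829939t = 8 has integer solutions iff gcd(277729, 829939) | 8.
Euclid: 829939 = 2·277729 + 274481; 277729 = 1·274481 + 3248; 274481 = 84·3248 + 1649; 3248 = 1·1649 + 1599; 1649 = 1·1599 + 50; 1599 = 31·50 + 49; 50 = 1·49 + 1; 49 = 49·1 + 0. gcd = 1; 8 mod 1 = 0. Yes.

Yes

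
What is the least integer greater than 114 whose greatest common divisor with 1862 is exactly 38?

152

gcd(k, 1862) = 38 forces 38 | k; write k = 38s. Then gcd(38s, 38·49) = 38·gcd(s, 49), so need gcd(s, 49) = 1.
38s > 114 gives s ≥ 4. The least s ≥ 4 coprime to 49 is 4, so k = 38·4 = 152.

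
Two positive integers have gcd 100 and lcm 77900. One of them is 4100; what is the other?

Using mn = gcd(m,n)·lcm(m,n) = 100·77900 = 7790000, we get n = 7790000/4100 = 1900.

1900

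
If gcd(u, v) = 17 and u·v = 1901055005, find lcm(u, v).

111826765

For any two positive integers, gcd × lcm equals their product. Hence lcm = 1901055005 / 17 = 111826765.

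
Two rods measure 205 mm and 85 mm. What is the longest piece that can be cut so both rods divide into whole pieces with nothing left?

205 = 5 · 41
85 = 5 · 17
Common: 5 = 5

5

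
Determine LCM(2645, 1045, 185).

20453785

2645 = 5 · 23²; 1045 = 5 · 11 · 19; 185 = 5 · 37
lcm takes max exponent of each prime: 5 · 11 · 19 · 23² · 37 = 20453785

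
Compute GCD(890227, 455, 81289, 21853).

13

890227 = 13 · 31 · 47²; 455 = 5 · 7 · 13; 81289 = 13³ · 37; 21853 = 13 · 41²
gcd takes min exponent of each prime: 13 = 13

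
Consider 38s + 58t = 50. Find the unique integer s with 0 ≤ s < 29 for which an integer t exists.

Reduce mod 58: 38s ≡ 50 (mod 58). With g = gcd(38, 58) = 2 dividing 50, divide through: 19s ≡ 25 (mod 29).
Since gcd(19, 29) = 1, s ≡ 25·(19)⁻¹ ≡ 12 (mod 29). Smallest non-negative: 12.

12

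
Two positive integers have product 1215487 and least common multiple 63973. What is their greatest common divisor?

From gcd × lcm = uv: gcd = 1215487 / 63973 = 19.

19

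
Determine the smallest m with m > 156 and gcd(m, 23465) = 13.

169

23465 = 13·1805. Any m with gcd(m, 23465) = 13 is a multiple of 13, say 13s, with s coprime to 1805.
Need s > 156/13, so s ≥ 13. First s ≥ 13 with gcd(s, 1805) = 1 is s = 13. Thus m = 13·13 = 169.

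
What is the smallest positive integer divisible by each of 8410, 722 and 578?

lcm(8410, 722) = 8410·722/gcd = 6072020/2 = 3036010
lcm(3036010, 578) = 3036010·578/gcd = 1754813780/2 = 877406890

877406890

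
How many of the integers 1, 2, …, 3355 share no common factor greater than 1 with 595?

2165

Prime factors of 595: 5, 7, 17. Count integers ≤ 3355 divisible by none of them.
By inclusion–exclusion: 3355 − ⌊3355/5⌋ − ⌊3355/7⌋ − ⌊3355/17⌋ + ⌊3355/35⌋ + ⌊3355/85⌋ + ⌊3355/119⌋ − ⌊3355/595⌋ = 2165.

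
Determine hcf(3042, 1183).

169

Euclid: 3042 = 2·1183 + 676; 1183 = 1·676 + 507; 676 = 1·507 + 169; 507 = 3·169 + 0. Last nonzero remainder: 169.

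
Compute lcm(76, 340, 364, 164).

lcm(76, 340) = 76·340/gcd = 25840/4 = 6460
lcm(6460, 364) = 6460·364/gcd = 2351440/4 = 587860
lcm(587860, 164) = 587860·164/gcd = 96409040/4 = 24102260

24102260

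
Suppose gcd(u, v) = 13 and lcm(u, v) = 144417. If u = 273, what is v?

u·v = gcd·lcm = 13·144417 = 1877421, so v = 1877421/273 = 6877.

6877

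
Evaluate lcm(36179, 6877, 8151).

47430669

36179 = 11² · 13 · 23; 6877 = 13 · 23²; 8151 = 3 · 11 · 13 · 19
lcm takes max exponent of each prime: 3 · 11² · 13 · 19 · 23² = 47430669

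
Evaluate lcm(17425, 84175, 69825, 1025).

17425 = 5² · 17 · 41; 84175 = 5² · 7 · 13 · 37; 69825 = 3 · 5² · 7² · 19; 1025 = 5² · 41
lcm takes max exponent of each prime: 3 · 5² · 7² · 13 · 17 · 19 · 37 · 41 = 23409320025

23409320025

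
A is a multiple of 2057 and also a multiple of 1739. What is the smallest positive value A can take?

3577123

2057 = 11² · 17; 1739 = 37 · 47
max exponents: 11² · 17 · 37 · 47 = 3577123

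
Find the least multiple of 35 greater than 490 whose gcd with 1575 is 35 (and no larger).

Multiples of 35 above 490: 35·15, 35·16, … . Need the cofactor coprime to 1575/35 = 45.
Checking s = 15, 16, … the first with gcd(s, 45) = 1 is s = 16, giving 560.

560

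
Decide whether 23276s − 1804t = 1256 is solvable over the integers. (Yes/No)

By Bézout, 23276s − 1804t = 1256 has integer solutions iff gcd(23276, 1804) | 1256.
Euclid: 23276 = 12·1804 + 1628; 1804 = 1·1628 + 176; 1628 = 9·176 + 44; 176 = 4·44 + 0. gcd = 44; 1256 mod 44 = 24. No.

No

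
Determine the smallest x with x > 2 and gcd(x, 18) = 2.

4

18 = 2·9. Any x with gcd(x, 18) = 2 is a multiple of 2, say 2s, with s coprime to 9.
Need s > 2/2, so s ≥ 2. First s ≥ 2 with gcd(s, 9) = 1 is s = 2. Thus x = 2·2 = 4.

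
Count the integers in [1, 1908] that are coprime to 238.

238 = 2·7·17. Inclusion–exclusion on these primes:
1908 − ⌊1908/2⌋ − ⌊1908/7⌋ − ⌊1908/17⌋ + ⌊1908/14⌋ + ⌊1908/34⌋ + ⌊1908/119⌋ − ⌊1908/238⌋ = 770

770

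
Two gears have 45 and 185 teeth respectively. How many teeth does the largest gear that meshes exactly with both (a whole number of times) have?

45 = 3² · 5
185 = 5 · 37
Common: 5 = 5

5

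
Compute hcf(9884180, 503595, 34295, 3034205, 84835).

gcd(9884180, 503595): 9884180 = 19·503595 + 315875; 503595 = 1·315875 + 187720; 315875 = 1·187720 + 128155; 187720 = 1·128155 + 59565; 128155 = 2·59565 + 9025; 59565 = 6·9025 + 5415; 9025 = 1·5415 + 3610; 5415 = 1·3610 + 1805; 3610 = 2·1805 + 0 → 1805
gcd(1805, 34295): 34295 = 19·1805 + 0 → 1805
gcd(1805, 3034205): 3034205 = 1681·1805 + 0 → 1805
gcd(1805, 84835): 84835 = 47·1805 + 0 → 1805

1805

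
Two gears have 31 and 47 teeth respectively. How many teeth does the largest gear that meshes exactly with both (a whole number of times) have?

31 = 31
47 = 47
Common: 1 = 1

1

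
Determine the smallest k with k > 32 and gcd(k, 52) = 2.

34

52 = 2·26. Any k with gcd(k, 52) = 2 is a multiple of 2, say 2s, with s coprime to 26.
Need s > 32/2, so s ≥ 17. First s ≥ 17 with gcd(s, 26) = 1 is s = 17. Thus k = 2·17 = 34.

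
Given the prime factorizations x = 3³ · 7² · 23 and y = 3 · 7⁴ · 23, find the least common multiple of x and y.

1491021

max exponent per prime: 3³ · 7⁴ · 23 = 1491021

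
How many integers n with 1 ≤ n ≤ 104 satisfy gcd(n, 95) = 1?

80

Prime factors of 95: 5, 19. Count integers ≤ 104 divisible by none of them.
By inclusion–exclusion: 104 − ⌊104/5⌋ − ⌊104/19⌋ + ⌊104/95⌋ = 80.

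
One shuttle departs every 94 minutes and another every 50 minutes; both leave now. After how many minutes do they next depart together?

2350

gcd first: 94 = 1·50 + 44; 50 = 1·44 + 6; 44 = 7·6 + 2; 6 = 3·2 + 0 → gcd = 2
lcm = 94·50/gcd = 4700/2 = 2350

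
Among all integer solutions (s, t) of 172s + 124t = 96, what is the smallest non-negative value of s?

2

Reduce mod 124: 172s ≡ 96 (mod 124). With g = gcd(172, 124) = 4 dividing 96, divide through: 43s ≡ 24 (mod 31).
Since gcd(43, 31) = 1, s ≡ 24·(43)⁻¹ ≡ 2 (mod 31). Smallest non-negative: 2.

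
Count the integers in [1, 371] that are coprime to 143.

143 = 11·13. Inclusion–exclusion on these primes:
371 − ⌊371/11⌋ − ⌊371/13⌋ + ⌊371/143⌋ = 312

312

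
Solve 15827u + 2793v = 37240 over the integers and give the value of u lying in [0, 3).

2

Reduce mod 2793: 15827u ≡ 37240 (mod 2793). With g = gcd(15827, 2793) = 931 dividing 37240, divide through: 17u ≡ 40 (mod 3).
Since gcd(17, 3) = 1, u ≡ 40·(17)⁻¹ ≡ 2 (mod 3). Smallest non-negative: 2.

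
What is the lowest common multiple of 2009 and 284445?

2009 = 7² · 41; 284445 = 3³ · 5 · 7² · 43
max exponents: 3³ · 5 · 7² · 41 · 43 = 11662245

11662245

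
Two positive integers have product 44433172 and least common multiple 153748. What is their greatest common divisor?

gcd·lcm = product, so gcd = 44433172/153748 = 289.

289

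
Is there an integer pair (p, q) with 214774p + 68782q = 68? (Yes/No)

By Bézout, 214774p + 68782q = 68 has integer solutions iff gcd(214774, 68782) | 68.
Euclid: 214774 = 3·68782 + 8428; 68782 = 8·8428 + 1358; 8428 = 6·1358 + 280; 1358 = 4·280 + 238; 280 = 1·238 + 42; 238 = 5·42 + 28; 42 = 1·28 + 14; 28 = 2·14 + 0. gcd = 14; 68 mod 14 = 12. No.

No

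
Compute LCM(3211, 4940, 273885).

185146260

lcm(3211, 4940) = 3211·4940/gcd = 15862340/247 = 64220
lcm(64220, 273885) = 64220·273885/gcd = 17588894700/95 = 185146260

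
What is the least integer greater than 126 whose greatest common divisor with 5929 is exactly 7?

5929 = 7·847. Any x with gcd(x, 5929) = 7 is a multiple of 7, say 7s, with s coprime to 847.
Need s > 126/7, so s ≥ 19. First s ≥ 19 with gcd(s, 847) = 1 is s = 19. Thus x = 7·19 = 133.

133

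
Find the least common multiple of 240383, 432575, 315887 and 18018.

lcm(240383, 432575) = 240383·432575/gcd = 103983676225/143 = 727158575
lcm(727158575, 315887) = 727158575·315887/gcd = 229699940781025/143 = 1606293292175
lcm(1606293292175, 18018) = 1606293292175·18018/gcd = 28942192538409150/143 = 202392954814050

202392954814050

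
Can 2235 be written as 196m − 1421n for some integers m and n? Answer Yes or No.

By Bézout, 196m − 1421n = 2235 has integer solutions iff gcd(196, 1421) | 2235.
Euclid: 1421 = 7·196 + 49; 196 = 4·49 + 0. gcd = 49; 2235 mod 49 = 30. No.

No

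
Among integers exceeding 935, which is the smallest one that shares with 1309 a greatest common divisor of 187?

1122

gcd(a, 1309) = 187 forces 187 | a; write a = 187s. Then gcd(187s, 187·7) = 187·gcd(s, 7), so need gcd(s, 7) = 1.
187s > 935 gives s ≥ 6. The least s ≥ 6 coprime to 7 is 6, so a = 187·6 = 1122.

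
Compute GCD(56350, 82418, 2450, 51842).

56350 = 2 · 5² · 7² · 23; 82418 = 2 · 7² · 29²; 2450 = 2 · 5² · 7²; 51842 = 2 · 7² · 23²
gcd takes min exponent of each prime: 2 · 7² = 98

98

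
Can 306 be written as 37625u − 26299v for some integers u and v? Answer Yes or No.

By Bézout, 37625u − 26299v = 306 has integer solutions iff gcd(37625, 26299) | 306.
Euclid: 37625 = 1·26299 + 11326; 26299 = 2·11326 + 3647; 11326 = 3·3647 + 385; 3647 = 9·385 + 182; 385 = 2·182 + 21; 182 = 8·21 + 14; 21 = 1·14 + 7; 14 = 2·7 + 0. gcd = 7; 306 mod 7 = 5. No.

No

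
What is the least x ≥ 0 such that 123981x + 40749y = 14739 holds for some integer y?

32

Reduce mod 40749: 123981x ≡ 14739 (mod 40749). With g = gcd(123981, 40749) = 867 dividing 14739, divide through: 143x ≡ 17 (mod 47).
Since gcd(143, 47) = 1, x ≡ 17·(143)⁻¹ ≡ 32 (mod 47). Smallest non-negative: 32.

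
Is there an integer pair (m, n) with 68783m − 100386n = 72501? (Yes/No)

Yes

By Bézout, 68783m − 100386n = 72501 has integer solutions iff gcd(68783, 100386) | 72501.
Euclid: 100386 = 1·68783 + 31603; 68783 = 2·31603 + 5577; 31603 = 5·5577 + 3718; 5577 = 1·3718 + 1859; 3718 = 2·1859 + 0. gcd = 1859; 72501 mod 1859 = 0. Yes.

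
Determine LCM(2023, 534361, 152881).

2023 = 7 · 17²; 534361 = 17² · 43²; 152881 = 17² · 23²
lcm takes max exponent of each prime: 7 · 17² · 23² · 43² = 1978738783

1978738783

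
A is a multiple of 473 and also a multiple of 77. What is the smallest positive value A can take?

gcd first: 473 = 6·77 + 11; 77 = 7·11 + 0 → gcd = 11
lcm = 473·77/gcd = 36421/11 = 3311

3311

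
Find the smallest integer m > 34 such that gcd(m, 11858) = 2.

36

11858 = 2·5929. Any m with gcd(m, 11858) = 2 is a multiple of 2, say 2s, with s coprime to 5929.
Need s > 34/2, so s ≥ 18. First s ≥ 18 with gcd(s, 5929) = 1 is s = 18. Thus m = 2·18 = 36.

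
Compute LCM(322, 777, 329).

322 = 2 · 7 · 23; 777 = 3 · 7 · 37; 329 = 7 · 47
lcm takes max exponent of each prime: 2 · 3 · 7 · 23 · 37 · 47 = 1679874

1679874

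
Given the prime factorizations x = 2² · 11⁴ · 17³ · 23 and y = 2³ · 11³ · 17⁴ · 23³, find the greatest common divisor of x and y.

601606676

min exponent per shared prime: 2² · 11³ · 17³ · 23 = 601606676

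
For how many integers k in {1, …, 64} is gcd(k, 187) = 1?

Prime factors of 187: 11, 17. Count integers ≤ 64 divisible by none of them.
By inclusion–exclusion: 64 − ⌊64/11⌋ − ⌊64/17⌋ + ⌊64/187⌋ = 56.

56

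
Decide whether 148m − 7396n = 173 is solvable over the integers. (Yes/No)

gcd(148, 7396): 7396 = 49·148 + 144; 148 = 1·144 + 4; 144 = 36·4 + 0 → 4
4 does not divide 173, so a solution does not exist.

No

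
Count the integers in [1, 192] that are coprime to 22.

Prime factors of 22: 2, 11. Count integers ≤ 192 divisible by none of them.
By inclusion–exclusion: 192 − ⌊192/2⌋ − ⌊192/11⌋ + ⌊192/22⌋ = 87.

87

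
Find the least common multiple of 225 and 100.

gcd first: 225 = 2·100 + 25; 100 = 4·25 + 0 → gcd = 25
lcm = 225·100/gcd = 22500/25 = 900

900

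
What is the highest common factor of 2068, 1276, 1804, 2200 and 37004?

44

2068 = 2² · 11 · 47; 1276 = 2² · 11 · 29; 1804 = 2² · 11 · 41; 2200 = 2³ · 5² · 11; 37004 = 2² · 11 · 29²
gcd takes min exponent of each prime: 2² · 11 = 44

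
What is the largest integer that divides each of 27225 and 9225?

27225 = 3² · 5² · 11²
9225 = 3² · 5² · 41
Common: 3² · 5² = 225

225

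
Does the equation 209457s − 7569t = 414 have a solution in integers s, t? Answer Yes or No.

By Bézout, 209457s − 7569t = 414 has integer solutions iff gcd(209457, 7569) | 414.
Euclid: 209457 = 27·7569 + 5094; 7569 = 1·5094 + 2475; 5094 = 2·2475 + 144; 2475 = 17·144 + 27; 144 = 5·27 + 9; 27 = 3·9 + 0. gcd = 9; 414 mod 9 = 0. Yes.

Yes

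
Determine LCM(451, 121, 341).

153791

451 = 11 · 41; 121 = 11²; 341 = 11 · 31
lcm takes max exponent of each prime: 11² · 31 · 41 = 153791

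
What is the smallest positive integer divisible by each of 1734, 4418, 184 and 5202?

1057192056

lcm(1734, 4418) = 1734·4418/gcd = 7660812/2 = 3830406
lcm(3830406, 184) = 3830406·184/gcd = 704794704/2 = 352397352
lcm(352397352, 5202) = 352397352·5202/gcd = 1833171025104/1734 = 1057192056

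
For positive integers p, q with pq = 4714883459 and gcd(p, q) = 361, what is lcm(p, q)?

For any two positive integers, gcd × lcm equals their product. Hence lcm = 4714883459 / 361 = 13060619.

13060619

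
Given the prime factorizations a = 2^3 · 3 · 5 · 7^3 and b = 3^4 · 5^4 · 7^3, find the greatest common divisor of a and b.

5145

min exponent per shared prime: 3 · 5 · 7^3 = 5145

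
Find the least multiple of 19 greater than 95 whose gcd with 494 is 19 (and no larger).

133

494 = 19·26. Any t with gcd(t, 494) = 19 is a multiple of 19, say 19s, with s coprime to 26.
Need s > 95/19, so s ≥ 6. First s ≥ 6 with gcd(s, 26) = 1 is s = 7. Thus t = 19·7 = 133.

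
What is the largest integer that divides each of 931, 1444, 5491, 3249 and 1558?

19

931 = 7² · 19; 1444 = 2² · 19²; 5491 = 17² · 19; 3249 = 3² · 19²; 1558 = 2 · 19 · 41
gcd takes min exponent of each prime: 19 = 19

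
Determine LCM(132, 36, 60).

1980

132 = 2² · 3 · 11; 36 = 2² · 3²; 60 = 2² · 3 · 5
lcm takes max exponent of each prime: 2² · 3² · 5 · 11 = 1980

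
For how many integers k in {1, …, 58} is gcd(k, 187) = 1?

50

Prime factors of 187: 11, 17. Count integers ≤ 58 divisible by none of them.
By inclusion–exclusion: 58 − ⌊58/11⌋ − ⌊58/17⌋ + ⌊58/187⌋ = 50.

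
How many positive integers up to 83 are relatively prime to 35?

35 = 5·7. Inclusion–exclusion on these primes:
83 − ⌊83/5⌋ − ⌊83/7⌋ + ⌊83/35⌋ = 58

58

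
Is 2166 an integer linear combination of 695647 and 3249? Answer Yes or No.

gcd(695647, 3249): 695647 = 214·3249 + 361; 3249 = 9·361 + 0 → 361
361 divides 2166, so a solution exists.

Yes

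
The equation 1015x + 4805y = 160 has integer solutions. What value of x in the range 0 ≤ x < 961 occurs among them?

Reduce mod 4805: 1015x ≡ 160 (mod 4805). With g = gcd(1015, 4805) = 5 dividing 160, divide through: 203x ≡ 32 (mod 961).
Since gcd(203, 961) = 1, x ≡ 32·(203)⁻¹ ≡ 786 (mod 961). Smallest non-negative: 786.

786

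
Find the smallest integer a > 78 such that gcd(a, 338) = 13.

Multiples of 13 above 78: 13·7, 13·8, … . Need the cofactor coprime to 338/13 = 26.
Checking s = 7, 8, … the first with gcd(s, 26) = 1 is s = 7, giving 91.

91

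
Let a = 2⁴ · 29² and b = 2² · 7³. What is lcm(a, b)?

4615408

max exponent per prime: 2⁴ · 7³ · 29² = 4615408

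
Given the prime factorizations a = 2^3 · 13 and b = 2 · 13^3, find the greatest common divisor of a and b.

min exponent per shared prime: 2 · 13 = 26

26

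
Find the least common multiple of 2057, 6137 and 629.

lcm(2057, 6137) = 2057·6137/gcd = 12623809/17 = 742577
lcm(742577, 629) = 742577·629/gcd = 467080933/17 = 27475349

27475349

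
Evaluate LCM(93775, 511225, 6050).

31695950

lcm(93775, 511225) = 93775·511225/gcd = 47940124375/3025 = 15847975
lcm(15847975, 6050) = 15847975·6050/gcd = 95880248750/3025 = 31695950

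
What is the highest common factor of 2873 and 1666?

2873 = 13² · 17
1666 = 2 · 7² · 17
Common: 17 = 17

17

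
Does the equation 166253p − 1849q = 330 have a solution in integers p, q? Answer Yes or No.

By Bézout, 166253p − 1849q = 330 has integer solutions iff gcd(166253, 1849) | 330.
Euclid: 166253 = 89·1849 + 1692; 1849 = 1·1692 + 157; 1692 = 10·157 + 122; 157 = 1·122 + 35; 122 = 3·35 + 17; 35 = 2·17 + 1; 17 = 17·1 + 0. gcd = 1; 330 mod 1 = 0. Yes.

Yes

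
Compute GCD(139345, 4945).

5

139345 = 5 · 29 · 31²
4945 = 5 · 23 · 43
Common: 5 = 5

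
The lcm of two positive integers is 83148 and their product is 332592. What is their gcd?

From gcd × lcm = uv: gcd = 332592 / 83148 = 4.

4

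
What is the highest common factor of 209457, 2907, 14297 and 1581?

209457 = 3² · 17 · 37²; 2907 = 3² · 17 · 19; 14297 = 17 · 29²; 1581 = 3 · 17 · 31
gcd takes min exponent of each prime: 17 = 17

17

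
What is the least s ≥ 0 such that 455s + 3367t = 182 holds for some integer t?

gcd(455, 3367) = 91 (Euclid: 3367 = 7·455 + 182; 455 = 2·182 + 91; 182 = 2·91 + 0), and 91 | 182.
Extended Euclid: 455·(15) + 3367·(-2) = 91. Scale by 2: s₀ = 30.
General solution s = s₀ + 37k; reducing mod 37 gives s = 30 (and t = -4).

30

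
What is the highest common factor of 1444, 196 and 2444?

gcd(1444, 196): 1444 = 7·196 + 72; 196 = 2·72 + 52; 72 = 1·52 + 20; 52 = 2·20 + 12; 20 = 1·12 + 8; 12 = 1·8 + 4; 8 = 2·4 + 0 → 4
gcd(4, 2444): 2444 = 611·4 + 0 → 4

4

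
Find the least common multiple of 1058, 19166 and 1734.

8790351738

lcm(1058, 19166) = 1058·19166/gcd = 20277628/2 = 10138814
lcm(10138814, 1734) = 10138814·1734/gcd = 17580703476/2 = 8790351738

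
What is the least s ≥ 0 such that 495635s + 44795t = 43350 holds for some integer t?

15

Euclid: 495635 = 11·44795 + 2890; 44795 = 15·2890 + 1445; 2890 = 2·1445 + 0 → gcd = 1445; 43350 = 1445·30.
Back-substitution yields 495635·(-15) + 44795·(166) = 1445, so one solution is s = -15·30 = -450, t = 166·30 = 4980.
Solutions in s differ by 44795/1445 = 31; the one in [0, 31) is -450 mod 31 = 15.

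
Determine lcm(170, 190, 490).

170 = 2 · 5 · 17; 190 = 2 · 5 · 19; 490 = 2 · 5 · 7²
lcm takes max exponent of each prime: 2 · 5 · 7² · 17 · 19 = 158270

158270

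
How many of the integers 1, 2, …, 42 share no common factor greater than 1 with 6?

Prime factors of 6: 2, 3. Count integers ≤ 42 divisible by none of them.
By inclusion–exclusion: 42 − ⌊42/2⌋ − ⌊42/3⌋ + ⌊42/6⌋ = 14.

14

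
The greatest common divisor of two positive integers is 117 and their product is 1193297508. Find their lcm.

For any two positive integers, gcd × lcm equals their product. Hence lcm = 1193297508 / 117 = 10199124.

10199124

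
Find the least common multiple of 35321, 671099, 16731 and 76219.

247635531

lcm(35321, 671099) = 35321·671099/gcd = 23703887779/35321 = 671099
lcm(671099, 16731) = 671099·16731/gcd = 11228157369/1859 = 6039891
lcm(6039891, 76219) = 6039891·76219/gcd = 460354452129/1859 = 247635531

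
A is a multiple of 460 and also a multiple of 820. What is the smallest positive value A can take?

18860

gcd first: 820 = 1·460 + 360; 460 = 1·360 + 100; 360 = 3·100 + 60; 100 = 1·60 + 40; 60 = 1·40 + 20; 40 = 2·20 + 0 → gcd = 20
lcm = 460·820/gcd = 377200/20 = 18860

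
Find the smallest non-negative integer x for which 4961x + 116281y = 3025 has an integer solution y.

235

Reduce mod 116281: 4961x ≡ 3025 (mod 116281). With g = gcd(4961, 116281) = 121 dividing 3025, divide through: 41x ≡ 25 (mod 961).
Since gcd(41, 961) = 1, x ≡ 25·(41)⁻¹ ≡ 235 (mod 961). Smallest non-negative: 235.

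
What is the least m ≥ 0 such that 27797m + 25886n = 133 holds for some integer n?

867

Reduce mod 25886: 27797m ≡ 133 (mod 25886). With g = gcd(27797, 25886) = 7 dividing 133, divide through: 3971m ≡ 19 (mod 3698).
Since gcd(3971, 3698) = 1, m ≡ 19·(3971)⁻¹ ≡ 867 (mod 3698). Smallest non-negative: 867.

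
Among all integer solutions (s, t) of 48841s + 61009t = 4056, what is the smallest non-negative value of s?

Reduce mod 61009: 48841s ≡ 4056 (mod 61009). With g = gcd(48841, 61009) = 169 dividing 4056, divide through: 289s ≡ 24 (mod 361).
Since gcd(289, 361) = 1, s ≡ 24·(289)⁻¹ ≡ 120 (mod 361). Smallest non-negative: 120.

120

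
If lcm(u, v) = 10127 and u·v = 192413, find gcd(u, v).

19

From gcd × lcm = uv: gcd = 192413 / 10127 = 19.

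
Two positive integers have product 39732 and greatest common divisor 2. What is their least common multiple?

19866

For any two positive integers, gcd × lcm equals their product. Hence lcm = 39732 / 2 = 19866.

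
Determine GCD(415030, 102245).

605

415030 = 2 · 5 · 7³ · 11²
102245 = 5 · 11² · 13²
Common: 5 · 11² = 605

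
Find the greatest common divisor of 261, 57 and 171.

3

gcd(261, 57): 261 = 4·57 + 33; 57 = 1·33 + 24; 33 = 1·24 + 9; 24 = 2·9 + 6; 9 = 1·6 + 3; 6 = 2·3 + 0 → 3
gcd(3, 171): 171 = 57·3 + 0 → 3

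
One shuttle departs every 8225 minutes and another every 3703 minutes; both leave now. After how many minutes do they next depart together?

4351025

gcd first: 8225 = 2·3703 + 819; 3703 = 4·819 + 427; 819 = 1·427 + 392; 427 = 1·392 + 35; 392 = 11·35 + 7; 35 = 5·7 + 0 → gcd = 7
lcm = 8225·3703/gcd = 30457175/7 = 4351025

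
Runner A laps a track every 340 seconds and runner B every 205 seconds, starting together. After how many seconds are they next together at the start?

13940

gcd first: 340 = 1·205 + 135; 205 = 1·135 + 70; 135 = 1·70 + 65; 70 = 1·65 + 5; 65 = 13·5 + 0 → gcd = 5
lcm = 340·205/gcd = 69700/5 = 13940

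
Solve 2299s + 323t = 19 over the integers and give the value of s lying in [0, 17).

Euclid: 2299 = 7·323 + 38; 323 = 8·38 + 19; 38 = 2·19 + 0 → gcd = 19; 19 = 19·1.
Back-substitution yields 2299·(-8) + 323·(57) = 19, so one solution is s = -8·1 = -8, t = 57·1 = 57.
Solutions in s differ by 323/19 = 17; the one in [0, 17) is -8 mod 17 = 9.

9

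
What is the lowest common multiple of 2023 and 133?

38437

gcd first: 2023 = 15·133 + 28; 133 = 4·28 + 21; 28 = 1·21 + 7; 21 = 3·7 + 0 → gcd = 7
lcm = 2023·133/gcd = 269059/7 = 38437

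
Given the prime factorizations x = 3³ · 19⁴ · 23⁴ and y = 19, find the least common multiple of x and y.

984667291947

max exponent per prime: 3³ · 19⁴ · 23⁴ = 984667291947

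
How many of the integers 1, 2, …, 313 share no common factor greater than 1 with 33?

190

Prime factors of 33: 3, 11. Count integers ≤ 313 divisible by none of them.
By inclusion–exclusion: 313 − ⌊313/3⌋ − ⌊313/11⌋ + ⌊313/33⌋ = 190.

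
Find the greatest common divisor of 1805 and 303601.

361

1805 = 5 · 19²
303601 = 19² · 29²
Common: 19² = 361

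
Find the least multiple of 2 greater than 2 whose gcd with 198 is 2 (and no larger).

Multiples of 2 above 2: 2·2, 2·3, … . Need the cofactor coprime to 198/2 = 99.
Checking s = 2, 3, … the first with gcd(s, 99) = 1 is s = 2, giving 4.

4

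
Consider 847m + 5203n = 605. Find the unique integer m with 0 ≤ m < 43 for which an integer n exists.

13

gcd(847, 5203) = 121 (Euclid: 5203 = 6·847 + 121; 847 = 7·121 + 0), and 121 | 605.
Extended Euclid: 847·(-6) + 5203·(1) = 121. Scale by 5: m₀ = -30.
General solution m = m₀ + 43t; reducing mod 43 gives m = 13 (and n = -2).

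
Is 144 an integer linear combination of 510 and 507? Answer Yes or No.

Yes

gcd(510, 507): 510 = 1·507 + 3; 507 = 169·3 + 0 → 3
3 divides 144, so a solution exists.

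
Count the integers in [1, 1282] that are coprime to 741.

Prime factors of 741: 3, 13, 19. Count integers ≤ 1282 divisible by none of them.
By inclusion–exclusion: 1282 − ⌊1282/3⌋ − ⌊1282/13⌋ − ⌊1282/19⌋ + ⌊1282/39⌋ + ⌊1282/57⌋ + ⌊1282/247⌋ − ⌊1282/741⌋ = 748.

748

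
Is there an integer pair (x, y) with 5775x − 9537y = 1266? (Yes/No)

By Bézout, 5775x − 9537y = 1266 has integer solutions iff gcd(5775, 9537) | 1266.
Euclid: 9537 = 1·5775 + 3762; 5775 = 1·3762 + 2013; 3762 = 1·2013 + 1749; 2013 = 1·1749 + 264; 1749 = 6·264 + 165; 264 = 1·165 + 99; 165 = 1·99 + 66; 99 = 1·66 + 33; 66 = 2·33 + 0. gcd = 33; 1266 mod 33 = 12. No.

No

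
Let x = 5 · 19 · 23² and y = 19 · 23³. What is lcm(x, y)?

1155865

max exponent per prime: 5 · 19 · 23³ = 1155865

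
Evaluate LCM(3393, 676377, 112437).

18849950613

lcm(3393, 676377) = 3393·676377/gcd = 2294947161/117 = 19614933
lcm(19614933, 112437) = 19614933·112437/gcd = 2205444221721/117 = 18849950613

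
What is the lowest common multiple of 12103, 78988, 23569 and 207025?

lcm(12103, 78988) = 12103·78988/gcd = 955991764/637 = 1500772
lcm(1500772, 23569) = 1500772·23569/gcd = 35371695268/637 = 55528564
lcm(55528564, 207025) = 55528564·207025/gcd = 11495800962100/637 = 18046783300

18046783300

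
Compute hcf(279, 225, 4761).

9

279 = 3² · 31; 225 = 3² · 5²; 4761 = 3² · 23²
gcd takes min exponent of each prime: 3² = 9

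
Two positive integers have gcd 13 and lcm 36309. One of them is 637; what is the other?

741

u·v = gcd·lcm = 13·36309 = 472017, so v = 472017/637 = 741.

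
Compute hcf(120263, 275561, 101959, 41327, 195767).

gcd(120263, 275561): 275561 = 2·120263 + 35035; 120263 = 3·35035 + 15158; 35035 = 2·15158 + 4719; 15158 = 3·4719 + 1001; 4719 = 4·1001 + 715; 1001 = 1·715 + 286; 715 = 2·286 + 143; 286 = 2·143 + 0 → 143
gcd(143, 101959): 101959 = 713·143 + 0 → 143
gcd(143, 41327): 41327 = 289·143 + 0 → 143
gcd(143, 195767): 195767 = 1369·143 + 0 → 143

143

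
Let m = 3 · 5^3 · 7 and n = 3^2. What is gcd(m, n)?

3

min exponent per shared prime: 3 = 3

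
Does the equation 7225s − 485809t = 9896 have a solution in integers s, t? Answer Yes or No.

No

gcd(7225, 485809): 485809 = 67·7225 + 1734; 7225 = 4·1734 + 289; 1734 = 6·289 + 0 → 289
289 does not divide 9896, so a solution does not exist.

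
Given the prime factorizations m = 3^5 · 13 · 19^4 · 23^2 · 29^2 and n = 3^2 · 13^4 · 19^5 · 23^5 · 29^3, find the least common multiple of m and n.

max exponent per prime: 3^5 · 13^4 · 19^5 · 23^5 · 29^3 = 2697620550237461273383179

2697620550237461273383179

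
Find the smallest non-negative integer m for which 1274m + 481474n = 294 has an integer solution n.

1134

gcd(1274, 481474) = 98 (Euclid: 481474 = 377·1274 + 1176; 1274 = 1·1176 + 98; 1176 = 12·98 + 0), and 98 | 294.
Extended Euclid: 1274·(378) + 481474·(-1) = 98. Scale by 3: m₀ = 1134.
General solution m = m₀ + 4913t; reducing mod 4913 gives m = 1134 (and n = -3).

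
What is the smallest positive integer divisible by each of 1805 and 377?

1805 = 5 · 19²; 377 = 13 · 29
max exponents: 5 · 13 · 19² · 29 = 680485

680485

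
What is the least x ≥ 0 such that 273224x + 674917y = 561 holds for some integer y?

10402

Euclid: 674917 = 2·273224 + 128469; 273224 = 2·128469 + 16286; 128469 = 7·16286 + 14467; 16286 = 1·14467 + 1819; 14467 = 7·1819 + 1734; 1819 = 1·1734 + 85; 1734 = 20·85 + 34; 85 = 2·34 + 17; 34 = 2·17 + 0 → gcd = 17; 561 = 17·33.
Back-substitution yields 273224·(15955) + 674917·(-6459) = 17, so one solution is x = 15955·33 = 526515, y = -6459·33 = -213147.
Solutions in x differ by 674917/17 = 39701; the one in [0, 39701) is 526515 mod 39701 = 10402.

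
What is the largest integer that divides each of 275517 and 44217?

Euclid: 275517 = 6·44217 + 10215; 44217 = 4·10215 + 3357; 10215 = 3·3357 + 144; 3357 = 23·144 + 45; 144 = 3·45 + 9; 45 = 5·9 + 0. Last nonzero remainder: 9.

9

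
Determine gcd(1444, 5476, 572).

4

gcd(1444, 5476): 5476 = 3·1444 + 1144; 1444 = 1·1144 + 300; 1144 = 3·300 + 244; 300 = 1·244 + 56; 244 = 4·56 + 20; 56 = 2·20 + 16; 20 = 1·16 + 4; 16 = 4·4 + 0 → 4
gcd(4, 572): 572 = 143·4 + 0 → 4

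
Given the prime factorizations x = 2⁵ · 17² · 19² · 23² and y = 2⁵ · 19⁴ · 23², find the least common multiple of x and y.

max exponent per prime: 2⁵ · 17² · 19⁴ · 23² = 637555353632

637555353632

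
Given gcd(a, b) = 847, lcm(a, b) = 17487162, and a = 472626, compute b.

31339

a·b = gcd·lcm = 847·17487162 = 14811626214, so b = 14811626214/472626 = 31339.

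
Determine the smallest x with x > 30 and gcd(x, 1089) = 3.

39

gcd(x, 1089) = 3 forces 3 | x; write x = 3s. Then gcd(3s, 3·363) = 3·gcd(s, 363), so need gcd(s, 363) = 1.
3s > 30 gives s ≥ 11. The least s ≥ 11 coprime to 363 is 13, so x = 3·13 = 39.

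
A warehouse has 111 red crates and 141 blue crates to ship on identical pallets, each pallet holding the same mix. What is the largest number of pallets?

Euclid: 141 = 1·111 + 30; 111 = 3·30 + 21; 30 = 1·21 + 9; 21 = 2·9 + 3; 9 = 3·3 + 0. Last nonzero remainder: 3.

3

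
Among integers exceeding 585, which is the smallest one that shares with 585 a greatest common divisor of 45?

630

Multiples of 45 above 585: 45·14, 45·15, … . Need the cofactor coprime to 585/45 = 13.
Checking s = 14, 15, … the first with gcd(s, 13) = 1 is s = 14, giving 630.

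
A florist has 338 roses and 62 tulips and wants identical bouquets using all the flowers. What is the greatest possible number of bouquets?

2

338 = 2 · 13²
62 = 2 · 31
Common: 2 = 2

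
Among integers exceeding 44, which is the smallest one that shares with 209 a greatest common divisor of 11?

55

gcd(k, 209) = 11 forces 11 | k; write k = 11s. Then gcd(11s, 11·19) = 11·gcd(s, 19), so need gcd(s, 19) = 1.
11s > 44 gives s ≥ 5. The least s ≥ 5 coprime to 19 is 5, so k = 11·5 = 55.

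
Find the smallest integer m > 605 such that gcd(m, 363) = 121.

847

Multiples of 121 above 605: 121·6, 121·7, … . Need the cofactor coprime to 363/121 = 3.
Checking s = 6, 7, … the first with gcd(s, 3) = 1 is s = 7, giving 847.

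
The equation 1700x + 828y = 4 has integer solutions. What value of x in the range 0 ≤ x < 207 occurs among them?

113

Euclid: 1700 = 2·828 + 44; 828 = 18·44 + 36; 44 = 1·36 + 8; 36 = 4·8 + 4; 8 = 2·4 + 0 → gcd = 4; 4 = 4·1.
Back-substitution yields 1700·(-94) + 828·(193) = 4, so one solution is x = -94·1 = -94, y = 193·1 = 193.
Solutions in x differ by 828/4 = 207; the one in [0, 207) is -94 mod 207 = 113.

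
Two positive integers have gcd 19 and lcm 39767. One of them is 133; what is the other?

p·q = gcd·lcm = 19·39767 = 755573, so q = 755573/133 = 5681.

5681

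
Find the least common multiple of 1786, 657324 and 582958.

lcm(1786, 657324) = 1786·657324/gcd = 1173980664/38 = 30894228
lcm(30894228, 582958) = 30894228·582958/gcd = 18010037366424/38 = 473948351748

473948351748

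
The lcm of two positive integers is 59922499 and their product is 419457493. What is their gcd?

From gcd × lcm = mn: gcd = 419457493 / 59922499 = 7.

7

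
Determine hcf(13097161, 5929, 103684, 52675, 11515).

13097161 = 7² · 11² · 47²; 5929 = 7² · 11²; 103684 = 2² · 7² · 23²; 52675 = 5² · 7² · 43; 11515 = 5 · 7² · 47
gcd takes min exponent of each prime: 7² = 49

49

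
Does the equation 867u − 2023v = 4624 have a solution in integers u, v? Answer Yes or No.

By Bézout, 867u − 2023v = 4624 has integer solutions iff gcd(867, 2023) | 4624.
Euclid: 2023 = 2·867 + 289; 867 = 3·289 + 0. gcd = 289; 4624 mod 289 = 0. Yes.

Yes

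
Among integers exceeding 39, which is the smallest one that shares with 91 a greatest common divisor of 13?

gcd(x, 91) = 13 forces 13 | x; write x = 13s. Then gcd(13s, 13·7) = 13·gcd(s, 7), so need gcd(s, 7) = 1.
13s > 39 gives s ≥ 4. The least s ≥ 4 coprime to 7 is 4, so x = 13·4 = 52.

52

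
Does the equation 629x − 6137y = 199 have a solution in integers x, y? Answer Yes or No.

By Bézout, 629x − 6137y = 199 has integer solutions iff gcd(629, 6137) | 199.
Euclid: 6137 = 9·629 + 476; 629 = 1·476 + 153; 476 = 3·153 + 17; 153 = 9·17 + 0. gcd = 17; 199 mod 17 = 12. No.

No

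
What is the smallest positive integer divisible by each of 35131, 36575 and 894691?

35131 = 19 · 43²; 36575 = 5² · 7 · 11 · 19; 894691 = 7² · 19 · 31²
lcm takes max exponent of each prime: 5² · 7² · 11 · 19 · 31² · 43² = 454928006225

454928006225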